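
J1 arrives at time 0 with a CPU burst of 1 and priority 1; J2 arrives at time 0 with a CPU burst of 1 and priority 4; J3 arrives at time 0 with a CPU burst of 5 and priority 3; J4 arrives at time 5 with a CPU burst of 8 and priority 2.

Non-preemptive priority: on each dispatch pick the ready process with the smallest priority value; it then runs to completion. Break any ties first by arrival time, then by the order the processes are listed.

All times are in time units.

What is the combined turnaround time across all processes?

31

Schedule: | J1 0-1 | J3 1-6 | J4 6-14 | J2 14-15 |
Completion: J1=1  J2=15  J3=6  J4=14
Turnaround (C−A): J1=1  J2=15  J3=6  J4=9
Turnaround = completion − arrival: J1=1, J2=15, J3=6, J4=9
Total turnaround = 1 + 15 + 6 + 9 = 31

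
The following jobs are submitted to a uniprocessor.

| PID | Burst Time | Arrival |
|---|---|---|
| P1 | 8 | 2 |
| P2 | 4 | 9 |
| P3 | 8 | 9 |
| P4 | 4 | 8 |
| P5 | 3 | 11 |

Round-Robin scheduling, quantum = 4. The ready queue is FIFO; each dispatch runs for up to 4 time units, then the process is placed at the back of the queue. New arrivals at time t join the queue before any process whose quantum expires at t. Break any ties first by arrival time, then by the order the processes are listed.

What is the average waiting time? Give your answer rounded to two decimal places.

6.00

Gantt: | idle 0-2 | P1 2-10 | P4 10-14 | P2 14-18 | P3 18-22 | P5 22-25 | P3 25-29 |
Completion: P1=10  P2=18  P3=29  P4=14  P5=25
Waiting times: P1=0, P2=5, P3=12, P4=2, P5=11
Average waiting = (0+5+12+2+11) / 5 = 30/5 = 6.00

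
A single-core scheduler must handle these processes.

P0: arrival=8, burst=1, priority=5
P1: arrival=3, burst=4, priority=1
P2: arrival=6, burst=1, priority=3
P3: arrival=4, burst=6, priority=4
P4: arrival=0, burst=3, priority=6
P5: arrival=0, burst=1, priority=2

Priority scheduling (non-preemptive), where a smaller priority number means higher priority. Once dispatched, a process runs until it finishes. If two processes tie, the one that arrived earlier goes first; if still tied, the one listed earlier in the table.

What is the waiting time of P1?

Timeline: | P5 0-1 | P4 1-4 | P1 4-8 | P2 8-9 | P3 9-15 | P0 15-16 |
Completion: P0=16  P1=8  P2=9  P3=15  P4=4  P5=1
Turnaround (C−A): P0=8  P1=5  P2=3  P3=11  P4=4  P5=1
Waiting(P1) = turnaround − burst = 5 − 4 = 1

1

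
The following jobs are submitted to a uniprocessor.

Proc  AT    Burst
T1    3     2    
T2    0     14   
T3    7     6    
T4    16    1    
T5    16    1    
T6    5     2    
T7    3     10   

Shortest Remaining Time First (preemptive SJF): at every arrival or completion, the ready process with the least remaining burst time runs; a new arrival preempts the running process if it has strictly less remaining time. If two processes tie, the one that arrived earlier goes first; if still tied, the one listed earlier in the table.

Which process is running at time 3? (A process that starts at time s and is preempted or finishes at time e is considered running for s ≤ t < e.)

Schedule: | T2 0-3 | T1 3-5 | T6 5-7 | T3 7-13 | T7 13-16 | T4 16-17 | T5 17-18 | T7 18-25 | T2 25-36 |
Completion: T1=5  T2=36  T3=13  T4=17  T5=18  T6=7  T7=25
Turnaround (C−A): T1=2  T2=36  T3=6  T4=1  T5=2  T6=2  T7=22

T1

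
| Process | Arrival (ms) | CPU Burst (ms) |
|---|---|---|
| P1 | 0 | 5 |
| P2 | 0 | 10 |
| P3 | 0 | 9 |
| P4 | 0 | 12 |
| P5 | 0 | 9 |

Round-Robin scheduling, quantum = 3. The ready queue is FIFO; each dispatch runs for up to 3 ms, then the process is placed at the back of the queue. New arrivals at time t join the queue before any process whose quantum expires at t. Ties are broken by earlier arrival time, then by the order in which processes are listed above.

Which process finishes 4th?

P2

Gantt: | P1 0-3 | P2 3-6 | P3 6-9 | P4 9-12 | P5 12-15 | P1 15-17 | P2 17-20 | P3 20-23 | P4 23-26 | P5 26-29 | P2 29-32 | P3 32-35 | P4 35-38 | P5 38-41 | P2 41-42 | P4 42-45 |
Completion: P1=17  P2=42  P3=35  P4=45  P5=41
Turnaround (C−A): P1=17  P2=42  P3=35  P4=45  P5=41
Finish order: P1 → P3 → P5 → P2 → P4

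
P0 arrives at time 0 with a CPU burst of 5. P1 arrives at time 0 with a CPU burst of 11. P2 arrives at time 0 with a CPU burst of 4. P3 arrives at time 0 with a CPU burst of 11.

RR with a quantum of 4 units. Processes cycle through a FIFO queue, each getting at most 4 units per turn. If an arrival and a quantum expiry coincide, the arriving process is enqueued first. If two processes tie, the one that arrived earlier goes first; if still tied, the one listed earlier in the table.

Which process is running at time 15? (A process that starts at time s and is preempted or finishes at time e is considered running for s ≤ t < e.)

P3

Schedule: | P0 0-4 | P1 4-8 | P2 8-12 | P3 12-16 | P0 16-17 | P1 17-21 | P3 21-25 | P1 25-28 | P3 28-31 |
Completion: P0=17  P1=28  P2=12  P3=31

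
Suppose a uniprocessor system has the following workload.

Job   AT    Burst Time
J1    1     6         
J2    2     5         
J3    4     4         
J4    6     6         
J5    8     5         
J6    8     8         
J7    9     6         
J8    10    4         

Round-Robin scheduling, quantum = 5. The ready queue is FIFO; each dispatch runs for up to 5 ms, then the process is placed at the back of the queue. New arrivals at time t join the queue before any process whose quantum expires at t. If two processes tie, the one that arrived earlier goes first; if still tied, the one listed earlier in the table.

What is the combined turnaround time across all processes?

Gantt: | idle 0-1 | J1 1-6 | J2 6-11 | J3 11-15 | J4 15-20 | J1 20-21 | J5 21-26 | J6 26-31 | J7 31-36 | J8 36-40 | J4 40-41 | J6 41-44 | J7 44-45 |
Completion: J1=21  J2=11  J3=15  J4=41  J5=26  J6=44  J7=45  J8=40
Turnaround = completion − arrival: J1=20, J2=9, J3=11, J4=35, J5=18, J6=36, J7=36, J8=30
Total turnaround = 20 + 9 + 11 + 35 + 18 + 36 + 36 + 30 = 195

195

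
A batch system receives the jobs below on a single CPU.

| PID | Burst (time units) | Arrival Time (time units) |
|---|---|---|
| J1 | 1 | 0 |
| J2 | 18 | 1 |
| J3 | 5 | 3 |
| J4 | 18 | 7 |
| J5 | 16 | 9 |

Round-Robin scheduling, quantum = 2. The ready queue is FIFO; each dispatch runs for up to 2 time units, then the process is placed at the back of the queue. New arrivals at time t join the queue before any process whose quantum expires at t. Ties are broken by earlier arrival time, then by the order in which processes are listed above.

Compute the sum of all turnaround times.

Timeline: | J1 0-1 | J2 1-3 | J3 3-5 | J2 5-7 | J3 7-9 | J4 9-11 | J2 11-13 | J5 13-15 | J3 15-16 | J4 16-18 | J2 18-20 | J5 20-22 | J4 22-24 | J2 24-26 | J5 26-28 | J4 28-30 | J2 30-32 | J5 32-34 | J4 34-36 | J2 36-38 | J5 38-40 | J4 40-42 | J2 42-44 | J5 44-46 | J4 46-48 | J2 48-50 | J5 50-52 | J4 52-54 | J5 54-56 | J4 56-58 |
Completion: J1=1  J2=50  J3=16  J4=58  J5=56
Turnaround = completion − arrival: J1=1, J2=49, J3=13, J4=51, J5=47
Total turnaround = 1 + 49 + 13 + 51 + 47 = 161

161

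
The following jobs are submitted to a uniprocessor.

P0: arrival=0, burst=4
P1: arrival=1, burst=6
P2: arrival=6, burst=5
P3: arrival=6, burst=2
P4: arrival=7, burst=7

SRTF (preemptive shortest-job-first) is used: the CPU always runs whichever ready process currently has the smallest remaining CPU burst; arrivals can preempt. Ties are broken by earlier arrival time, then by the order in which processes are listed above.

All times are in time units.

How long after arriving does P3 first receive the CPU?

Timeline: | P0 0-4 | P1 4-6 | P3 6-8 | P1 8-12 | P2 12-17 | P4 17-24 |
Completion: P0=4  P1=12  P2=17  P3=8  P4=24
Turnaround (C−A): P0=4  P1=11  P2=11  P3=2  P4=17
Response(P3) = first start − arrival = 6 − 6 = 0

0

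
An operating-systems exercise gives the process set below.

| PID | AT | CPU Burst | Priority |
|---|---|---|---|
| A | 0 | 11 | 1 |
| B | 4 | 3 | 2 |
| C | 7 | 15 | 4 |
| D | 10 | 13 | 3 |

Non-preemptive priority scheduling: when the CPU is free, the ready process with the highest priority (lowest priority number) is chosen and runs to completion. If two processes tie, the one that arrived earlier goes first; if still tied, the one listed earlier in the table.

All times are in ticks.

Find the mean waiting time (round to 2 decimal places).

Timeline: | A 0-11 | B 11-14 | D 14-27 | C 27-42 |
Completion: A=11  B=14  C=42  D=27
Turnaround (C−A): A=11  B=10  C=35  D=17
Waiting times: A=0, B=7, C=20, D=4
Average waiting = (0+7+20+4) / 4 = 31/4 = 7.75

7.75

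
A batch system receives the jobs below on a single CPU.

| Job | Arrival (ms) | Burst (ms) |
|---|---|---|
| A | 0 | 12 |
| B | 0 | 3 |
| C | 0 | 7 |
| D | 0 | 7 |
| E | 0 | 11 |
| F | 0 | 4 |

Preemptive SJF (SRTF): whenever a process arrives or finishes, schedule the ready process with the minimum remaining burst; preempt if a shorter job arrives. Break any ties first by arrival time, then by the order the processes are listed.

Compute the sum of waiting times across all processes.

Schedule: | B 0-3 | F 3-7 | C 7-14 | D 14-21 | E 21-32 | A 32-44 |
Completion: A=44  B=3  C=14  D=21  E=32  F=7
Waiting = turnaround − burst: A=32, B=0, C=7, D=14, E=21, F=3
Total waiting = 32 + 0 + 7 + 14 + 21 + 3 = 77

77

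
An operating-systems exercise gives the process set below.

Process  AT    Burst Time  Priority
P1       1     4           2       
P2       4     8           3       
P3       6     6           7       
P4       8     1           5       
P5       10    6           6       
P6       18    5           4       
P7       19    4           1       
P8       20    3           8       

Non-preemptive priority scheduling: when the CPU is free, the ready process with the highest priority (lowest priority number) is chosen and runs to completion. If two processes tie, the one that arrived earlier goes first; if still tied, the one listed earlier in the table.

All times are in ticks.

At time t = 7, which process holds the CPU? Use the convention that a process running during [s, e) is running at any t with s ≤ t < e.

P2

Schedule: | idle 0-1 | P1 1-5 | P2 5-13 | P4 13-14 | P5 14-20 | P7 20-24 | P6 24-29 | P3 29-35 | P8 35-38 |
Completion: P1=5  P2=13  P3=35  P4=14  P5=20  P6=29  P7=24  P8=38
Turnaround (C−A): P1=4  P2=9  P3=29  P4=6  P5=10  P6=11  P7=5  P8=18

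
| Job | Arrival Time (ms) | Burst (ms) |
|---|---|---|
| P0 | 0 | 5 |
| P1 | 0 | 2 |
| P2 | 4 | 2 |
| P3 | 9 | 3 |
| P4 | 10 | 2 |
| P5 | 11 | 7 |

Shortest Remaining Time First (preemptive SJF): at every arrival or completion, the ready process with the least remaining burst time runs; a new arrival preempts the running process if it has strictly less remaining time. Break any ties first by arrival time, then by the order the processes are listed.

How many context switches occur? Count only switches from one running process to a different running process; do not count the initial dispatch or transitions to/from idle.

Gantt: | P1 0-2 | P0 2-4 | P2 4-6 | P0 6-9 | P3 9-12 | P4 12-14 | P5 14-21 |
Completion: P0=9  P1=2  P2=6  P3=12  P4=14  P5=21
Turnaround (C−A): P0=9  P1=2  P2=2  P3=3  P4=4  P5=10

6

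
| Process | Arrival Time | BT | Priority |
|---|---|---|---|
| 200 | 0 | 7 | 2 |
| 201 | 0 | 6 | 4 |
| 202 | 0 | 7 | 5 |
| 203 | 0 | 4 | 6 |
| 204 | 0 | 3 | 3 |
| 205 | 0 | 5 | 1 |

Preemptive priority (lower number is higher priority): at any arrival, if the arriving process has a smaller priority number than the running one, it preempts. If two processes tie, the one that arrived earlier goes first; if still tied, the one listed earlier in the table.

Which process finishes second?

200

Timeline: | 205 0-5 | 200 5-12 | 204 12-15 | 201 15-21 | 202 21-28 | 203 28-32 |
Completion: 200=12  201=21  202=28  203=32  204=15  205=5
Finish order: 205 → 200 → 204 → 201 → 202 → 203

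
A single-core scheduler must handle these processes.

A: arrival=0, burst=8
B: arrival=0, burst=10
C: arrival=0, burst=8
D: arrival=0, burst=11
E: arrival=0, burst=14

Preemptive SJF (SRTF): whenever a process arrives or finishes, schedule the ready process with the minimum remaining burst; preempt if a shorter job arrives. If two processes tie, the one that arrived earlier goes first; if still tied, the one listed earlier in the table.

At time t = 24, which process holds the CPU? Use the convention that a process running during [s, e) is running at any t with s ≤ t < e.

Schedule: | A 0-8 | C 8-16 | B 16-26 | D 26-37 | E 37-51 |
Completion: A=8  B=26  C=16  D=37  E=51

B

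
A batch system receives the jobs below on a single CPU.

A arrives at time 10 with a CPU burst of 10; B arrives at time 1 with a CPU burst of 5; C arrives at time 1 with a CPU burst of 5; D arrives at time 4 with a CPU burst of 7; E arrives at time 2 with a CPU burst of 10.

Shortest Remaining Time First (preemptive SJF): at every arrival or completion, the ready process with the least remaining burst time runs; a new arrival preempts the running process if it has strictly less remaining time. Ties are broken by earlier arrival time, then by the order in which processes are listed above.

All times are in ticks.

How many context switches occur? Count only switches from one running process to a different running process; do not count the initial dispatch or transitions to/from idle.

4

Timeline: | idle 0-1 | B 1-6 | C 6-11 | D 11-18 | E 18-28 | A 28-38 |
Completion: A=38  B=6  C=11  D=18  E=28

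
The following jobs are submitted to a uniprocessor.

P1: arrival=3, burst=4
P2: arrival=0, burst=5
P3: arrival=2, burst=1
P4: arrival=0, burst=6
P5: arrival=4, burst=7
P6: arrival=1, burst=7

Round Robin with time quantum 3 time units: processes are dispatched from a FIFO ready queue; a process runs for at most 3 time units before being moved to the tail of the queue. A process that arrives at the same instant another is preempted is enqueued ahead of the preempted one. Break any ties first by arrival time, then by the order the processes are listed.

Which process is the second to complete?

P2

Schedule: | P2 0-3 | P4 3-6 | P6 6-9 | P3 9-10 | P1 10-13 | P2 13-15 | P5 15-18 | P4 18-21 | P6 21-24 | P1 24-25 | P5 25-28 | P6 28-29 | P5 29-30 |
Completion: P1=25  P2=15  P3=10  P4=21  P5=30  P6=29
Turnaround (C−A): P1=22  P2=15  P3=8  P4=21  P5=26  P6=28
Finish order: P3 → P2 → P4 → P1 → P6 → P5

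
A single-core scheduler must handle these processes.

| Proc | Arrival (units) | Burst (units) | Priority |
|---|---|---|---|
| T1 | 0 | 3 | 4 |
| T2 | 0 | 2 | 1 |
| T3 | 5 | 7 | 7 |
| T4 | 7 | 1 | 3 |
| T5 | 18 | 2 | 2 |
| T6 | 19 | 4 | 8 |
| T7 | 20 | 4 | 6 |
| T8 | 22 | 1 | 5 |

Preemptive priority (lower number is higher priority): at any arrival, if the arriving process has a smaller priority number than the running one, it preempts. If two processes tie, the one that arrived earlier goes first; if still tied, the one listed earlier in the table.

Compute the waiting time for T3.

Schedule: | T2 0-2 | T1 2-5 | T3 5-7 | T4 7-8 | T3 8-13 | idle 13-18 | T5 18-20 | T7 20-22 | T8 22-23 | T7 23-25 | T6 25-29 |
Completion: T1=5  T2=2  T3=13  T4=8  T5=20  T6=29  T7=25  T8=23
Turnaround (C−A): T1=5  T2=2  T3=8  T4=1  T5=2  T6=10  T7=5  T8=1
Waiting(T3) = turnaround − burst = 8 − 7 = 1

1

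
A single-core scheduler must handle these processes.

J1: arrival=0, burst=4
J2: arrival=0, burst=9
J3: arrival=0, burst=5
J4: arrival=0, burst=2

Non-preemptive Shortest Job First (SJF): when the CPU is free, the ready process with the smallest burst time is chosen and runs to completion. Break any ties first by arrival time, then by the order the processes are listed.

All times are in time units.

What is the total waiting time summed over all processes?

Schedule: | J4 0-2 | J1 2-6 | J3 6-11 | J2 11-20 |
Completion: J1=6  J2=20  J3=11  J4=2
Turnaround (C−A): J1=6  J2=20  J3=11  J4=2
Waiting = turnaround − burst: J1=2, J2=11, J3=6, J4=0
Total waiting = 2 + 11 + 6 + 0 = 19

19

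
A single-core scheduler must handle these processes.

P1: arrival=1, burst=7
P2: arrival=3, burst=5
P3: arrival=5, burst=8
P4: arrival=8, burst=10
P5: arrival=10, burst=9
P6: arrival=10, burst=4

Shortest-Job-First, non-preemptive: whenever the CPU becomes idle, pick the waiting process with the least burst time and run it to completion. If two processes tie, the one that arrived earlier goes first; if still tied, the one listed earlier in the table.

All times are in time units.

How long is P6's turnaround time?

Gantt: | idle 0-1 | P1 1-8 | P2 8-13 | P6 13-17 | P3 17-25 | P5 25-34 | P4 34-44 |
Completion: P1=8  P2=13  P3=25  P4=44  P5=34  P6=17
Turnaround (C−A): P1=7  P2=10  P3=20  P4=36  P5=24  P6=7
Turnaround(P6) = completion − arrival = 17 − 10 = 7

7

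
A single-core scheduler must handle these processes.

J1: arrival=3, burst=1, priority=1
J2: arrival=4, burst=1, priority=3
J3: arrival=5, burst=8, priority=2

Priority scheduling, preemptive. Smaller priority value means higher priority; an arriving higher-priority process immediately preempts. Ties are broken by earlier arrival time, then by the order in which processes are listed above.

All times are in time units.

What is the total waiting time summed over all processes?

0

Schedule: | idle 0-3 | J1 3-4 | J2 4-5 | J3 5-13 |
Completion: J1=4  J2=5  J3=13
Waiting = turnaround − burst: J1=0, J2=0, J3=0
Total waiting = 0 + 0 + 0 = 0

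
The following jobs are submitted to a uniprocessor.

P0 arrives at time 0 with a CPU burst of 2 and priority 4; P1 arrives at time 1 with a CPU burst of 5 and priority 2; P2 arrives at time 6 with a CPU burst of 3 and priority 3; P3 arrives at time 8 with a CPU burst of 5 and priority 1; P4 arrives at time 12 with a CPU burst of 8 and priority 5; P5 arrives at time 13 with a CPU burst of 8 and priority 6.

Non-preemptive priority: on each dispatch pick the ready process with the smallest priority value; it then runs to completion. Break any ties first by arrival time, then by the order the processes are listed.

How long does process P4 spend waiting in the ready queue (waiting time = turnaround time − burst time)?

3

Schedule: | P0 0-2 | P1 2-7 | P2 7-10 | P3 10-15 | P4 15-23 | P5 23-31 |
Completion: P0=2  P1=7  P2=10  P3=15  P4=23  P5=31
Turnaround (C−A): P0=2  P1=6  P2=4  P3=7  P4=11  P5=18
Waiting(P4) = turnaround − burst = 11 − 8 = 3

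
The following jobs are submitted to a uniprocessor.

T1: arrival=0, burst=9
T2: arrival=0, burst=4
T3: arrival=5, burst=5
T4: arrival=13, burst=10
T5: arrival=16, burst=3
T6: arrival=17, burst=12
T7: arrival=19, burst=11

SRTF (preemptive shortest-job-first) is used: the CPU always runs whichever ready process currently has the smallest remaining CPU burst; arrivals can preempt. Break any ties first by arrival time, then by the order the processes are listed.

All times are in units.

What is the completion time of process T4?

31

Schedule: | T2 0-4 | T1 4-5 | T3 5-10 | T1 10-18 | T5 18-21 | T4 21-31 | T7 31-42 | T6 42-54 |
Completion: T1=18  T2=4  T3=10  T4=31  T5=21  T6=54  T7=42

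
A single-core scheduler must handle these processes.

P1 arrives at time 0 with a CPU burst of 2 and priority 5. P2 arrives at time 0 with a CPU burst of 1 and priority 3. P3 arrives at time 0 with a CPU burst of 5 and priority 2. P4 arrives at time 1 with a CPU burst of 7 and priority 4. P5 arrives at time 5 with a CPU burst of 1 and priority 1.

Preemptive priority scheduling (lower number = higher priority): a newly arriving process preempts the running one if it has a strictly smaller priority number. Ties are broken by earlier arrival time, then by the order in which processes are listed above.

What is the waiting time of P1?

Timeline: | P3 0-5 | P5 5-6 | P2 6-7 | P4 7-14 | P1 14-16 |
Completion: P1=16  P2=7  P3=5  P4=14  P5=6
Turnaround (C−A): P1=16  P2=7  P3=5  P4=13  P5=1
Waiting(P1) = turnaround − burst = 16 − 2 = 14

14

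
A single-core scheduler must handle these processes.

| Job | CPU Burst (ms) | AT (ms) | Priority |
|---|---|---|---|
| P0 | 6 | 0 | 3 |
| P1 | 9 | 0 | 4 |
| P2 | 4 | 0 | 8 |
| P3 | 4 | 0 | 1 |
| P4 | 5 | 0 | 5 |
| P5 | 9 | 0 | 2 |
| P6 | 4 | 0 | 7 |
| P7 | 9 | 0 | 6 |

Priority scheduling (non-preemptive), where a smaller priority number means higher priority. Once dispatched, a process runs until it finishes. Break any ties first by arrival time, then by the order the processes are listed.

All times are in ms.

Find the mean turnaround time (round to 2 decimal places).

Schedule: | P3 0-4 | P5 4-13 | P0 13-19 | P1 19-28 | P4 28-33 | P7 33-42 | P6 42-46 | P2 46-50 |
Completion: P0=19  P1=28  P2=50  P3=4  P4=33  P5=13  P6=46  P7=42
Turnaround (C−A): P0=19  P1=28  P2=50  P3=4  P4=33  P5=13  P6=46  P7=42
Turnaround times: P0=19, P1=28, P2=50, P3=4, P4=33, P5=13, P6=46, P7=42
Average turnaround = (19+28+50+4+33+13+46+42) / 8 = 235/8 = 29.38

29.38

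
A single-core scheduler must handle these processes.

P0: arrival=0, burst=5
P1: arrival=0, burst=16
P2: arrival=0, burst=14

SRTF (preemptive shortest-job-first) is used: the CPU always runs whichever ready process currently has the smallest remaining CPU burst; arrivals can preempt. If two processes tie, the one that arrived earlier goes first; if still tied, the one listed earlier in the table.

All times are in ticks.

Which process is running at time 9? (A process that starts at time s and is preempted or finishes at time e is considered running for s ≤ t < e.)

P2

Schedule: | P0 0-5 | P2 5-19 | P1 19-35 |
Completion: P0=5  P1=35  P2=19
Turnaround (C−A): P0=5  P1=35  P2=19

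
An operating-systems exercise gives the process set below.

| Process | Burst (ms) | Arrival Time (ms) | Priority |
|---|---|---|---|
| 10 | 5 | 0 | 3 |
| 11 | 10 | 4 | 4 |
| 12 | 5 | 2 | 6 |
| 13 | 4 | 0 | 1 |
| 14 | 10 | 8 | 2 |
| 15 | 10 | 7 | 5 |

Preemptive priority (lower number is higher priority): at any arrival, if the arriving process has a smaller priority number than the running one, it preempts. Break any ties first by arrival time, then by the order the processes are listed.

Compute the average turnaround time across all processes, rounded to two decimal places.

22.00

Schedule: | 13 0-4 | 10 4-8 | 14 8-18 | 10 18-19 | 11 19-29 | 15 29-39 | 12 39-44 |
Completion: 10=19  11=29  12=44  13=4  14=18  15=39
Turnaround (C−A): 10=19  11=25  12=42  13=4  14=10  15=32
Turnaround times: 10=19, 11=25, 12=42, 13=4, 14=10, 15=32
Average turnaround = (19+25+42+4+10+32) / 6 = 132/6 = 22.00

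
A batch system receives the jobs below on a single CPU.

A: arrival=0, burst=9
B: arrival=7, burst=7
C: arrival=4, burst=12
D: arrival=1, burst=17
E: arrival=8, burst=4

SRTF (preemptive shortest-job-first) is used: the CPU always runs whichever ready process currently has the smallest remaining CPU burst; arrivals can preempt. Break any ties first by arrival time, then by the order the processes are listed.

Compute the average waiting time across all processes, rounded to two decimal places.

10.80

Timeline: | A 0-9 | E 9-13 | B 13-20 | C 20-32 | D 32-49 |
Completion: A=9  B=20  C=32  D=49  E=13
Turnaround (C−A): A=9  B=13  C=28  D=48  E=5
Waiting times: A=0, B=6, C=16, D=31, E=1
Average waiting = (0+6+16+31+1) / 5 = 54/5 = 10.80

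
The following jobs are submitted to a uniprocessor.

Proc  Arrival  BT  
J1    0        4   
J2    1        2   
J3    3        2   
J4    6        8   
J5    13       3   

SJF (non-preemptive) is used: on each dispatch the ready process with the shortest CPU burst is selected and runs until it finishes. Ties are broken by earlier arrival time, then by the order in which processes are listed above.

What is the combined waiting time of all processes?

11

Timeline: | J1 0-4 | J2 4-6 | J3 6-8 | J4 8-16 | J5 16-19 |
Completion: J1=4  J2=6  J3=8  J4=16  J5=19
Waiting = turnaround − burst: J1=0, J2=3, J3=3, J4=2, J5=3
Total waiting = 0 + 3 + 3 + 2 + 3 = 11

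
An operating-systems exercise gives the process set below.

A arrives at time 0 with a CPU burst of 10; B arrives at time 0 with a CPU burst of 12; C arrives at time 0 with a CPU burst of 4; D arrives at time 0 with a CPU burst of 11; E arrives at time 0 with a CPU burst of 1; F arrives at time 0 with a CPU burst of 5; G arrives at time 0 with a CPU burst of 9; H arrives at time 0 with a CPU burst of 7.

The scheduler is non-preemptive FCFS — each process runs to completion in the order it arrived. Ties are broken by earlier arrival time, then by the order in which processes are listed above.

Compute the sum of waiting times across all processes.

Timeline: | A 0-10 | B 10-22 | C 22-26 | D 26-37 | E 37-38 | F 38-43 | G 43-52 | H 52-59 |
Completion: A=10  B=22  C=26  D=37  E=38  F=43  G=52  H=59
Turnaround (C−A): A=10  B=22  C=26  D=37  E=38  F=43  G=52  H=59
Waiting = turnaround − burst: A=0, B=10, C=22, D=26, E=37, F=38, G=43, H=52
Total waiting = 0 + 10 + 22 + 26 + 37 + 38 + 43 + 52 = 228

228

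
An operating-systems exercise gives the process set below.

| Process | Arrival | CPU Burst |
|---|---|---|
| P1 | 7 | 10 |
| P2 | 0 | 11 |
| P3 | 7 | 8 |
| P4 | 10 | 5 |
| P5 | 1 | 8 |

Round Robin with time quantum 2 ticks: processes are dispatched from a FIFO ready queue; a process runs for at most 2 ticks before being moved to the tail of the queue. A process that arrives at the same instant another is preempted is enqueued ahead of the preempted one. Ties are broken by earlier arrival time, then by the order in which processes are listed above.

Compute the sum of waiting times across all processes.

Gantt: | P2 0-2 | P5 2-4 | P2 4-6 | P5 6-8 | P2 8-10 | P1 10-12 | P3 12-14 | P5 14-16 | P4 16-18 | P2 18-20 | P1 20-22 | P3 22-24 | P5 24-26 | P4 26-28 | P2 28-30 | P1 30-32 | P3 32-34 | P4 34-35 | P2 35-36 | P1 36-38 | P3 38-40 | P1 40-42 |
Completion: P1=42  P2=36  P3=40  P4=35  P5=26
Turnaround (C−A): P1=35  P2=36  P3=33  P4=25  P5=25
Waiting = turnaround − burst: P1=25, P2=25, P3=25, P4=20, P5=17
Total waiting = 25 + 25 + 25 + 20 + 17 = 112

112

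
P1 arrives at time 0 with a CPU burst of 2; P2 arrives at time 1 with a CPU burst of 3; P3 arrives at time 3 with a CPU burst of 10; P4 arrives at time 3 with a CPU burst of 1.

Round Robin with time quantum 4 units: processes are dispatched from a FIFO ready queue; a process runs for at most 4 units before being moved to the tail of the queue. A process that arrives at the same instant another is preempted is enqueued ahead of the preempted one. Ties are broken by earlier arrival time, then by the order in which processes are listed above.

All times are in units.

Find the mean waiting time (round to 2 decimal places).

Gantt: | P1 0-2 | P2 2-5 | P3 5-9 | P4 9-10 | P3 10-16 |
Completion: P1=2  P2=5  P3=16  P4=10
Waiting times: P1=0, P2=1, P3=3, P4=6
Average waiting = (0+1+3+6) / 4 = 10/4 = 2.50

2.50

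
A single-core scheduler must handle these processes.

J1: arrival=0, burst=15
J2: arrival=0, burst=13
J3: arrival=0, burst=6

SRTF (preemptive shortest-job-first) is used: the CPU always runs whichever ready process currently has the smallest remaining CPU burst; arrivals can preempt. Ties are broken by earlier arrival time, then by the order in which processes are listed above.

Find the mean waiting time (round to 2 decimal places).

8.33

Timeline: | J3 0-6 | J2 6-19 | J1 19-34 |
Completion: J1=34  J2=19  J3=6
Turnaround (C−A): J1=34  J2=19  J3=6
Waiting times: J1=19, J2=6, J3=0
Average waiting = (19+6+0) / 3 = 25/3 = 8.33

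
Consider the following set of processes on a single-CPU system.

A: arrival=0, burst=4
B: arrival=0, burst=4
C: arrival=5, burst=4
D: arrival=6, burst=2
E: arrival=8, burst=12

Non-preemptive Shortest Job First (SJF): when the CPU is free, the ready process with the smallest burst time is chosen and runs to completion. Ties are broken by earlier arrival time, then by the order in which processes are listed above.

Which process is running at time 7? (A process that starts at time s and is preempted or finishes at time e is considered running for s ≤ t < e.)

Schedule: | A 0-4 | B 4-8 | D 8-10 | C 10-14 | E 14-26 |
Completion: A=4  B=8  C=14  D=10  E=26
Turnaround (C−A): A=4  B=8  C=9  D=4  E=18

B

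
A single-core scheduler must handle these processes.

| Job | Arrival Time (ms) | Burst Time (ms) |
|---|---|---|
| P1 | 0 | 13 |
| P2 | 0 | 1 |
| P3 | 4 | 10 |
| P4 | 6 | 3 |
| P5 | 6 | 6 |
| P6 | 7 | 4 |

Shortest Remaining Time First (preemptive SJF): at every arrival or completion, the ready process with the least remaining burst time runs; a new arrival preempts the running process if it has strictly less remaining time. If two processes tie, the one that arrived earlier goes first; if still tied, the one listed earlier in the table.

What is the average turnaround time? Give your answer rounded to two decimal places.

Timeline: | P2 0-1 | P1 1-6 | P4 6-9 | P6 9-13 | P5 13-19 | P1 19-27 | P3 27-37 |
Completion: P1=27  P2=1  P3=37  P4=9  P5=19  P6=13
Turnaround times: P1=27, P2=1, P3=33, P4=3, P5=13, P6=6
Average turnaround = (27+1+33+3+13+6) / 6 = 83/6 = 13.83

13.83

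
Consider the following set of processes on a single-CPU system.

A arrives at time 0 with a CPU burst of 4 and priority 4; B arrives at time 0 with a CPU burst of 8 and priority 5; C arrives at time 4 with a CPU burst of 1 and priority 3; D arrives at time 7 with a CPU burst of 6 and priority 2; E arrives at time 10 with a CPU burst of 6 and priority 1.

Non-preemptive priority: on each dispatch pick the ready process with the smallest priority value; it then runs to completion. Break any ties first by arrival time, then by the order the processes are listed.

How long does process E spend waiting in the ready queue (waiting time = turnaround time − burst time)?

3

Timeline: | A 0-4 | C 4-5 | B 5-13 | E 13-19 | D 19-25 |
Completion: A=4  B=13  C=5  D=25  E=19
Turnaround (C−A): A=4  B=13  C=1  D=18  E=9
Waiting(E) = turnaround − burst = 9 − 6 = 3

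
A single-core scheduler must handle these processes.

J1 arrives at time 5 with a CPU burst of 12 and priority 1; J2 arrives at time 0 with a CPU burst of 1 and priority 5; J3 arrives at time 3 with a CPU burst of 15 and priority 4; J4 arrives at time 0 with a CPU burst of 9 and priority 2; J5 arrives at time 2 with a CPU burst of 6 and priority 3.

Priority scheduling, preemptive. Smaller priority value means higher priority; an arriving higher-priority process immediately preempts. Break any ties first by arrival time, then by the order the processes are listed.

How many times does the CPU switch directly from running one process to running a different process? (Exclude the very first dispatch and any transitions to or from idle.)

5

Timeline: | J4 0-5 | J1 5-17 | J4 17-21 | J5 21-27 | J3 27-42 | J2 42-43 |
Completion: J1=17  J2=43  J3=42  J4=21  J5=27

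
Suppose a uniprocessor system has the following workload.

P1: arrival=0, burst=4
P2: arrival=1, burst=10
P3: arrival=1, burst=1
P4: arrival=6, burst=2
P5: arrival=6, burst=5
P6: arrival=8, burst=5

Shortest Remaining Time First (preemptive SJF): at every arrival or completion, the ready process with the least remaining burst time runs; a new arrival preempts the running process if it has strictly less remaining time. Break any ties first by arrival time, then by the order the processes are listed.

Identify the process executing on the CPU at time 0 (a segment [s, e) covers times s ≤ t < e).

P1

Timeline: | P1 0-1 | P3 1-2 | P1 2-5 | P2 5-6 | P4 6-8 | P5 8-13 | P6 13-18 | P2 18-27 |
Completion: P1=5  P2=27  P3=2  P4=8  P5=13  P6=18
Turnaround (C−A): P1=5  P2=26  P3=1  P4=2  P5=7  P6=10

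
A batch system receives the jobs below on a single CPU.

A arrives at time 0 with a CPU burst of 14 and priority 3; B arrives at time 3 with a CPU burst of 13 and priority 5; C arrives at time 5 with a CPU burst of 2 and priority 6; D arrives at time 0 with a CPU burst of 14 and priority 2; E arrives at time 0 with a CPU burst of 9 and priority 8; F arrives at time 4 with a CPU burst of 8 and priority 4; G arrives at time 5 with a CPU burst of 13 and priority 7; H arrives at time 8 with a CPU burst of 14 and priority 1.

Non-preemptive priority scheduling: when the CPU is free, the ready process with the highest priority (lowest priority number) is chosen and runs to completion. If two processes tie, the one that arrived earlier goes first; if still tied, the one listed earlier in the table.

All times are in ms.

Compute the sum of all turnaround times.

Schedule: | D 0-14 | H 14-28 | A 28-42 | F 42-50 | B 50-63 | C 63-65 | G 65-78 | E 78-87 |
Completion: A=42  B=63  C=65  D=14  E=87  F=50  G=78  H=28
Turnaround = completion − arrival: A=42, B=60, C=60, D=14, E=87, F=46, G=73, H=20
Total turnaround = 42 + 60 + 60 + 14 + 87 + 46 + 73 + 20 = 402

402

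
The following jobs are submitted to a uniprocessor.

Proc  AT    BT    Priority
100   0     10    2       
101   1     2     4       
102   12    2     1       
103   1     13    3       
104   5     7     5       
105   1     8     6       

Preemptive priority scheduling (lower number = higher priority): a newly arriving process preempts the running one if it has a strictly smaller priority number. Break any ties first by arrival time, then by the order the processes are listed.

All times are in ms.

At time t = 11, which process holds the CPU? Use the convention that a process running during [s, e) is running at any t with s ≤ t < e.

Schedule: | 100 0-10 | 103 10-12 | 102 12-14 | 103 14-25 | 101 25-27 | 104 27-34 | 105 34-42 |
Completion: 100=10  101=27  102=14  103=25  104=34  105=42
Turnaround (C−A): 100=10  101=26  102=2  103=24  104=29  105=41

103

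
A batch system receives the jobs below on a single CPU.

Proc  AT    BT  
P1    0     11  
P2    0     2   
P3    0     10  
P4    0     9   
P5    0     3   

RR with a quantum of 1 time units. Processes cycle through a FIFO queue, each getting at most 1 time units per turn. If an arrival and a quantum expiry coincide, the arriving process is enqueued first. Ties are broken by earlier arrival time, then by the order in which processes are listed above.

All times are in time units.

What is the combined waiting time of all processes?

Timeline: | P1 0-1 | P2 1-2 | P3 2-3 | P4 3-4 | P5 4-5 | P1 5-6 | P2 6-7 | P3 7-8 | P4 8-9 | P5 9-10 | P1 10-11 | P3 11-12 | P4 12-13 | P5 13-14 | P1 14-15 | P3 15-16 | P4 16-17 | P1 17-18 | P3 18-19 | P4 19-20 | P1 20-21 | P3 21-22 | P4 22-23 | P1 23-24 | P3 24-25 | P4 25-26 | P1 26-27 | P3 27-28 | P4 28-29 | P1 29-30 | P3 30-31 | P4 31-32 | P1 32-33 | P3 33-34 | P1 34-35 |
Completion: P1=35  P2=7  P3=34  P4=32  P5=14
Turnaround (C−A): P1=35  P2=7  P3=34  P4=32  P5=14
Waiting = turnaround − burst: P1=24, P2=5, P3=24, P4=23, P5=11
Total waiting = 24 + 5 + 24 + 23 + 11 = 87

87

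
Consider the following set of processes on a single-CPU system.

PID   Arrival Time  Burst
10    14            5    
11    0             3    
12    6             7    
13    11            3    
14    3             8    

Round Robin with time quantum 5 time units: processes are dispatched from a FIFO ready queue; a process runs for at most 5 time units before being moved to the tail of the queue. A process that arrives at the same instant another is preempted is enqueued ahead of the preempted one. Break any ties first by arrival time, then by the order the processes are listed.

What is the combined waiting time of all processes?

Schedule: | 11 0-3 | 14 3-8 | 12 8-13 | 14 13-16 | 13 16-19 | 12 19-21 | 10 21-26 |
Completion: 10=26  11=3  12=21  13=19  14=16
Turnaround (C−A): 10=12  11=3  12=15  13=8  14=13
Waiting = turnaround − burst: 10=7, 11=0, 12=8, 13=5, 14=5
Total waiting = 7 + 0 + 8 + 5 + 5 = 25

25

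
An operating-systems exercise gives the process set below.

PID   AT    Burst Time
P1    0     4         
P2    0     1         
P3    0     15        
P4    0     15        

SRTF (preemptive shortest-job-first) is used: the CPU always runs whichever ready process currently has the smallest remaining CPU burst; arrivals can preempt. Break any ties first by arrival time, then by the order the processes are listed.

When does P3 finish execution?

20

Gantt: | P2 0-1 | P1 1-5 | P3 5-20 | P4 20-35 |
Completion: P1=5  P2=1  P3=20  P4=35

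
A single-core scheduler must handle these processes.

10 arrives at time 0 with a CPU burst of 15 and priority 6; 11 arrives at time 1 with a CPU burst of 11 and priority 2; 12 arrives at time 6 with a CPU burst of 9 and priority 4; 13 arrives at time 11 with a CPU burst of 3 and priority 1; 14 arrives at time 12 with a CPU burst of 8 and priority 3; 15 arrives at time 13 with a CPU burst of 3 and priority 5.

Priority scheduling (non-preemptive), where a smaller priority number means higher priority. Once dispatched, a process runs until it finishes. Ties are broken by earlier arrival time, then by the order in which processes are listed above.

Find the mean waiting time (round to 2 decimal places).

17.00

Timeline: | 10 0-15 | 13 15-18 | 11 18-29 | 14 29-37 | 12 37-46 | 15 46-49 |
Completion: 10=15  11=29  12=46  13=18  14=37  15=49
Turnaround (C−A): 10=15  11=28  12=40  13=7  14=25  15=36
Waiting times: 10=0, 11=17, 12=31, 13=4, 14=17, 15=33
Average waiting = (0+17+31+4+17+33) / 6 = 102/6 = 17.00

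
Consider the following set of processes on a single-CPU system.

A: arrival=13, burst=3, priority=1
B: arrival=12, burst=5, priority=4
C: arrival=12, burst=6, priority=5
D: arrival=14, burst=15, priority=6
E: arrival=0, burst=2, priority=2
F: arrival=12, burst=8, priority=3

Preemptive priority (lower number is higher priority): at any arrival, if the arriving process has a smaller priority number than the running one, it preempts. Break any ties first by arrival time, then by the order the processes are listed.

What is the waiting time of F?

Gantt: | E 0-2 | idle 2-12 | F 12-13 | A 13-16 | F 16-23 | B 23-28 | C 28-34 | D 34-49 |
Completion: A=16  B=28  C=34  D=49  E=2  F=23
Waiting(F) = turnaround − burst = 11 − 8 = 3

3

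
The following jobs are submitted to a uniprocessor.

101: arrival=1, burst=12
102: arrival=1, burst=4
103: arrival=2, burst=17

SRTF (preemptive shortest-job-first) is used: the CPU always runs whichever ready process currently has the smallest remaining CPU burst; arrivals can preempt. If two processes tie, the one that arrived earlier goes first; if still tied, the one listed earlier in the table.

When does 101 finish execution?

17

Schedule: | idle 0-1 | 102 1-5 | 101 5-17 | 103 17-34 |
Completion: 101=17  102=5  103=34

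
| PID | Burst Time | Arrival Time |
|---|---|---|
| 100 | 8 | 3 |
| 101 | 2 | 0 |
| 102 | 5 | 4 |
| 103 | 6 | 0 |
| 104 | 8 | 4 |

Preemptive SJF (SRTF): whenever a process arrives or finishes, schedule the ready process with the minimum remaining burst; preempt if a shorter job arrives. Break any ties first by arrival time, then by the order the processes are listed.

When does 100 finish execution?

Timeline: | 101 0-2 | 103 2-8 | 102 8-13 | 100 13-21 | 104 21-29 |
Completion: 100=21  101=2  102=13  103=8  104=29
Turnaround (C−A): 100=18  101=2  102=9  103=8  104=25

21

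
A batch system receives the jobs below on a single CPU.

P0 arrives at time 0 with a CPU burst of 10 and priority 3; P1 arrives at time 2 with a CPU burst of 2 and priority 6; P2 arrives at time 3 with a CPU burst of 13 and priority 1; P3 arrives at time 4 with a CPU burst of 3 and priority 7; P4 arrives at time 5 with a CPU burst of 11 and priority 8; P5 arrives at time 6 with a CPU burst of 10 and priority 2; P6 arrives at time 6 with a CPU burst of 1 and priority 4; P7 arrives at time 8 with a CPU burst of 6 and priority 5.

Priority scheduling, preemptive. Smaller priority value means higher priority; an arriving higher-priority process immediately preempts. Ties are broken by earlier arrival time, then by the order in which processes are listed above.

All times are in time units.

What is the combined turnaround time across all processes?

Gantt: | P0 0-3 | P2 3-16 | P5 16-26 | P0 26-33 | P6 33-34 | P7 34-40 | P1 40-42 | P3 42-45 | P4 45-56 |
Completion: P0=33  P1=42  P2=16  P3=45  P4=56  P5=26  P6=34  P7=40
Turnaround (C−A): P0=33  P1=40  P2=13  P3=41  P4=51  P5=20  P6=28  P7=32
Turnaround = completion − arrival: P0=33, P1=40, P2=13, P3=41, P4=51, P5=20, P6=28, P7=32
Total turnaround = 33 + 40 + 13 + 41 + 51 + 20 + 28 + 32 = 258

258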